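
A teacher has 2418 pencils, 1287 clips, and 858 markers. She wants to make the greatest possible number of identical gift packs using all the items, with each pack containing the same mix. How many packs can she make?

The pack count must divide each quantity, so the greatest is gcd(2418, 1287, 858).
2418 = 2 × 3 × 13 × 31
1287 = 3^2 × 11 × 13
858 = 2 × 3 × 11 × 13
gcd(2418, 1287, 858) = 3 × 13 = 39.

39 packs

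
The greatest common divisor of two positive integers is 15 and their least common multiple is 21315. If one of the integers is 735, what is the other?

435

For two integers, gcd × lcm = product, so the other is (15 × 21315) / 735 = 319725 / 735 = 435.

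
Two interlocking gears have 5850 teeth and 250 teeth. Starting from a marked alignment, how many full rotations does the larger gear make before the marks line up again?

The first common completion time is the LCM of the periods.
5850 = 2 × 3^2 × 5^2 × 13
250 = 2 × 5^3
LCM(5850, 250) = 2 × 3^2 × 5^3 × 13 = 29250.
Rotations for period 5850: 29250 / 5850 = 5.

5 rotations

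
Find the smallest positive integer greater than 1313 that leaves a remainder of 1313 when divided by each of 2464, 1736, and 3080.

N − 1313 must be a common multiple of 2464, 1736, and 3080.
2464 = 2^5 × 7 × 11
1736 = 2^3 × 7 × 31
3080 = 2^3 × 5 × 7 × 11
LCM(2464, 1736, 3080) = 2^5 × 5 × 7 × 11 × 31 = 381920.
Smallest N > 1313 is LCM + 1313 = 381920 + 1313 = 383233.

383233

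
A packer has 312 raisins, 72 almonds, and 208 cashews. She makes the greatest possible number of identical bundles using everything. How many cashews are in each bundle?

Number of bundles = gcd(312, 72, 208).
312 = 2^3 × 3 × 13
72 = 2^3 × 3^2
208 = 2^4 × 13
gcd(312, 72, 208) = 2^3 = 8.
cashews per bundle = 208 / 8 = 26.

26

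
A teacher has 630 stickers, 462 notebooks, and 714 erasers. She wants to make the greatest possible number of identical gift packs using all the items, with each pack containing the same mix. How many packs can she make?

The pack count must divide each quantity, so the greatest is gcd(630, 462, 714).
630 = 2 × 3^2 × 5 × 7
462 = 2 × 3 × 7 × 11
714 = 2 × 3 × 7 × 17
gcd(630, 462, 714) = 2 × 3 × 7 = 42.

42 packs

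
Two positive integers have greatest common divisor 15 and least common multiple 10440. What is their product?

156600

For any two positive integers, gcd × lcm = product = 15 × 10440 = 156600.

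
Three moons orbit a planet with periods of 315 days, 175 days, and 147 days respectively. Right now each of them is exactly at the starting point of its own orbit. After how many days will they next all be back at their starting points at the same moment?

11025 days

We need the least common multiple of the intervals.
315 = 3^2 × 5 × 7
175 = 5^2 × 7
147 = 3 × 7^2
LCM(315, 175, 147) = 3^2 × 5^2 × 7^2 = 11025.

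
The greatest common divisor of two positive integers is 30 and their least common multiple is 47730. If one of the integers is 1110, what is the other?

1290

For two integers, gcd × lcm = product, so the other is (30 × 47730) / 1110 = 1431900 / 1110 = 1290.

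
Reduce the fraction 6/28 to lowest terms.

6 = 2 × 3
28 = 2^2 × 7
gcd(6, 28) = 2.
Divide numerator and denominator by 2: 6/28 = 3/14.

3/14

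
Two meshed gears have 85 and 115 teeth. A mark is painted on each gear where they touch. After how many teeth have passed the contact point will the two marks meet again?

1955 teeth

The first simultaneous occurrence is after LCM of the individual periods.
85 = 5 × 17
115 = 5 × 23
LCM(85, 115) = 5 × 17 × 23 = 1955.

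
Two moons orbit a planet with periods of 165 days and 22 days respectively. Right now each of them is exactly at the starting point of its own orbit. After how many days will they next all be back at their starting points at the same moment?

The first simultaneous occurrence is after LCM of the individual periods.
165 = 3 × 5 × 11
22 = 2 × 11
LCM(165, 22) = 2 × 3 × 5 × 11 = 330.

330 days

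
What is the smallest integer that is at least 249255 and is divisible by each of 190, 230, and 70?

The integer must be a common multiple of 190, 230, and 70, so a multiple of their LCM.
190 = 2 × 5 × 19
230 = 2 × 5 × 23
70 = 2 × 5 × 7
LCM(190, 230, 70) = 2 × 5 × 7 × 19 × 23 = 30590.
Smallest multiple of 30590 that is ≥ 249255: ⌈249255/30590⌉ × 30590 = 9 × 30590 = 275310.

275310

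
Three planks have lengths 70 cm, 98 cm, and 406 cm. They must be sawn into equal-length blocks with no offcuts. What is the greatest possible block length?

This is the greatest common divisor of 70, 98, and 406.
70 = 2 × 5 × 7
98 = 2 × 7^2
406 = 2 × 7 × 29
gcd(70, 98, 406) = 2 × 7 = 14.

14 cm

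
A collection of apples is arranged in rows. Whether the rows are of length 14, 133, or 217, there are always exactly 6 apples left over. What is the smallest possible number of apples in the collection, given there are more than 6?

N − 6 must be a common multiple of 14, 133, and 217.
14 = 2 × 7
133 = 7 × 19
217 = 7 × 31
LCM(14, 133, 217) = 2 × 7 × 19 × 31 = 8246.
Smallest N > 6 is LCM + 6 = 8246 + 6 = 8252.

8252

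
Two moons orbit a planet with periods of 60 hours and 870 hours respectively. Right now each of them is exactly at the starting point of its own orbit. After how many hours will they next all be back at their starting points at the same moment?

The first simultaneous occurrence is after LCM of the individual periods.
60 = 2^2 × 3 × 5
870 = 2 × 3 × 5 × 29
LCM(60, 870) = 2^2 × 3 × 5 × 29 = 1740.

1740 hours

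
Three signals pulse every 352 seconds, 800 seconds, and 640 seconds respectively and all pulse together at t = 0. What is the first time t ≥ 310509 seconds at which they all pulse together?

316800 seconds

Joint pulses occur at multiples of LCM(352, 800, 640).
352 = 2^5 × 11
800 = 2^5 × 5^2
640 = 2^7 × 5
LCM(352, 800, 640) = 2^7 × 5^2 × 11 = 35200.
Smallest multiple of 35200 that is ≥ 310509: ⌈310509/35200⌉ × 35200 = 9 × 35200 = 316800.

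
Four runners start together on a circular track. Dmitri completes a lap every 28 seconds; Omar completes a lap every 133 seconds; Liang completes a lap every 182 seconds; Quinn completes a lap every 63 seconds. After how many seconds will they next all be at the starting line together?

62244 seconds

The first simultaneous occurrence is after LCM of the individual periods.
28 = 2^2 × 7
133 = 7 × 19
182 = 2 × 7 × 13
63 = 3^2 × 7
LCM(28, 133, 182, 63) = 2^2 × 3^2 × 7 × 13 × 19 = 62244.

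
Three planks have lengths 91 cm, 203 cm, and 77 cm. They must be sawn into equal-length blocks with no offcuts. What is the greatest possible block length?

7 cm

The block length must divide every plank, so the greatest is gcd(91, 203, 77).
91 = 7 × 13
203 = 7 × 29
77 = 7 × 11
gcd(91, 203, 77) = 7.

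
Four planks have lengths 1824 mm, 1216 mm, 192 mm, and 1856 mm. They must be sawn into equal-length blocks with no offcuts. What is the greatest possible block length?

32 mm

The block length must divide every plank, so the greatest is gcd(1824, 1216, 192, 1856).
1824 = 2^5 × 3 × 19
1216 = 2^6 × 19
192 = 2^6 × 3
1856 = 2^6 × 29
gcd(1824, 1216, 192, 1856) = 2^5 = 32.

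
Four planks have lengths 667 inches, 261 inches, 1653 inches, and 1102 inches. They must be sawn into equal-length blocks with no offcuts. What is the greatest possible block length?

29 inches

The block length must divide every plank, so the greatest is gcd(667, 261, 1653, 1102).
667 = 23 × 29
261 = 3^2 × 29
1653 = 3 × 19 × 29
1102 = 2 × 19 × 29
gcd(667, 261, 1653, 1102) = 29.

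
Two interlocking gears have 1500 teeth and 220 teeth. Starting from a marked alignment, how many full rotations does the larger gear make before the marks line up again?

11 rotations

All finish a whole number of cycles simultaneously at t = LCM of the periods.
1500 = 2^2 × 3 × 5^3
220 = 2^2 × 5 × 11
LCM(1500, 220) = 2^2 × 3 × 5^3 × 11 = 16500.
Rotations for period 1500: 16500 / 1500 = 11.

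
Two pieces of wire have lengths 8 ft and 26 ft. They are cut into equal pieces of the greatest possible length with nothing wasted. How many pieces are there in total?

Piece length = gcd(8, 26).
8 = 2^3
26 = 2 × 13
gcd(8, 26) = 2.
Total pieces = 8/2 + 26/2 = 4 + 13 = 17.

17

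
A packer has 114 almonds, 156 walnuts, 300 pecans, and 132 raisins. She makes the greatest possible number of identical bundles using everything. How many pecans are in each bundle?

Number of bundles = gcd(114, 156, 300, 132).
114 = 2 × 3 × 19
156 = 2^2 × 3 × 13
300 = 2^2 × 3 × 5^2
132 = 2^2 × 3 × 11
gcd(114, 156, 300, 132) = 2 × 3 = 6.
pecans per bundle = 300 / 6 = 50.

50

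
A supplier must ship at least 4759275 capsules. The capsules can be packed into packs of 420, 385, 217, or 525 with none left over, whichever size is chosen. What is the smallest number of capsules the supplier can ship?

The number of capsules must be a common multiple of 420, 385, 217, and 525, so a multiple of their LCM.
420 = 2^2 × 3 × 5 × 7
385 = 5 × 7 × 11
217 = 7 × 31
525 = 3 × 5^2 × 7
LCM(420, 385, 217, 525) = 2^2 × 3 × 5^2 × 7 × 11 × 31 = 716100.
Smallest multiple of 716100 that is ≥ 4759275: ⌈4759275/716100⌉ × 716100 = 7 × 716100 = 5012700.

5012700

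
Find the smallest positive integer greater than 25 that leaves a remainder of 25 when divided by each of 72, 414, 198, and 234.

N − 25 must be a common multiple of 72, 414, 198, and 234.
72 = 2^3 × 3^2
414 = 2 × 3^2 × 23
198 = 2 × 3^2 × 11
234 = 2 × 3^2 × 13
LCM(72, 414, 198, 234) = 2^3 × 3^2 × 11 × 13 × 23 = 236808.
Smallest N > 25 is LCM + 25 = 236808 + 25 = 236833.

236833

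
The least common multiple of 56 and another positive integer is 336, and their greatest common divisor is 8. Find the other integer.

gcd × lcm = product of the two integers, so the other integer is (8 × 336) / 56 = 48.

48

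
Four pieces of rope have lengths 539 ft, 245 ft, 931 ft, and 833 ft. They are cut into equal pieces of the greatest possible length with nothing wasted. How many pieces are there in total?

Piece length = gcd(539, 245, 931, 833).
539 = 7^2 × 11
245 = 5 × 7^2
931 = 7^2 × 19
833 = 7^2 × 17
gcd(539, 245, 931, 833) = 7^2 = 49.
Total pieces = 539/49 + 245/49 + 931/49 + 833/49 = 11 + 5 + 19 + 17 = 52.

52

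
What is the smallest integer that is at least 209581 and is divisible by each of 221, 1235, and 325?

The integer must be a common multiple of 221, 1235, and 325, so a multiple of their LCM.
221 = 13 × 17
1235 = 5 × 13 × 19
325 = 5^2 × 13
LCM(221, 1235, 325) = 5^2 × 13 × 17 × 19 = 104975.
Smallest multiple of 104975 that is ≥ 209581: ⌈209581/104975⌉ × 104975 = 2 × 104975 = 209950.

209950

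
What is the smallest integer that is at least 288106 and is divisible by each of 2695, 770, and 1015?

312620

The integer must be a common multiple of 2695, 770, and 1015, so a multiple of their LCM.
2695 = 5 × 7^2 × 11
770 = 2 × 5 × 7 × 11
1015 = 5 × 7 × 29
LCM(2695, 770, 1015) = 2 × 5 × 7^2 × 11 × 29 = 156310.
Smallest multiple of 156310 that is ≥ 288106: ⌈288106/156310⌉ × 156310 = 2 × 156310 = 312620.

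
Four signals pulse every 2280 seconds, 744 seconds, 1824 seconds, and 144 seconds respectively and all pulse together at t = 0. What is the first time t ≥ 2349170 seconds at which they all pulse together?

2544480 seconds

Joint pulses occur at multiples of LCM(2280, 744, 1824, 144).
2280 = 2^3 × 3 × 5 × 19
744 = 2^3 × 3 × 31
1824 = 2^5 × 3 × 19
144 = 2^4 × 3^2
LCM(2280, 744, 1824, 144) = 2^5 × 3^2 × 5 × 19 × 31 = 848160.
Smallest multiple of 848160 that is ≥ 2349170: ⌈2349170/848160⌉ × 848160 = 3 × 848160 = 2544480.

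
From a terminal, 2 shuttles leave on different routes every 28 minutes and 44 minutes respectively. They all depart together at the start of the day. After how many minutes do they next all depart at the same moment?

We need the least common multiple of the intervals.
28 = 2^2 × 7
44 = 2^2 × 11
LCM(28, 44) = 2^2 × 7 × 11 = 308.

308 minutes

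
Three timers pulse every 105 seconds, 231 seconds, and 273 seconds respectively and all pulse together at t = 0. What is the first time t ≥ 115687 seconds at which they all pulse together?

120120 seconds

Joint pulses occur at multiples of LCM(105, 231, 273).
105 = 3 × 5 × 7
231 = 3 × 7 × 11
273 = 3 × 7 × 13
LCM(105, 231, 273) = 3 × 5 × 7 × 11 × 13 = 15015.
Smallest multiple of 15015 that is ≥ 115687: ⌈115687/15015⌉ × 15015 = 8 × 15015 = 120120.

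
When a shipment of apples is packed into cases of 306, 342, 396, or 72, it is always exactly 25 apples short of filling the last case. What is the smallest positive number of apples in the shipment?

Being 25 short of a full case of size k means N ≡ −25 (mod k), i.e. N + 25 is a multiple of each size.
306 = 2 × 3^2 × 17
342 = 2 × 3^2 × 19
396 = 2^2 × 3^2 × 11
72 = 2^3 × 3^2
LCM(306, 342, 396, 72) = 2^3 × 3^2 × 11 × 17 × 19 = 255816.
Smallest positive N is 255816 − 25 = 255791.

255791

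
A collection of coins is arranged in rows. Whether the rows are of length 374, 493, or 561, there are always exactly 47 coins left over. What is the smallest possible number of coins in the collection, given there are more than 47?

32585

N − 47 must be a common multiple of 374, 493, and 561.
374 = 2 × 11 × 17
493 = 17 × 29
561 = 3 × 11 × 17
LCM(374, 493, 561) = 2 × 3 × 11 × 17 × 29 = 32538.
Smallest N > 47 is LCM + 47 = 32538 + 47 = 32585.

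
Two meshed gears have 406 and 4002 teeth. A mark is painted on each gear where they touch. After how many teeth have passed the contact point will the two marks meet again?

28014 teeth

We need the least common multiple of the intervals.
406 = 2 × 7 × 29
4002 = 2 × 3 × 23 × 29
LCM(406, 4002) = 2 × 3 × 7 × 23 × 29 = 28014.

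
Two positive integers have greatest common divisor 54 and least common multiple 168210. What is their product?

9083340

For any two positive integers, gcd × lcm = product = 54 × 168210 = 9083340.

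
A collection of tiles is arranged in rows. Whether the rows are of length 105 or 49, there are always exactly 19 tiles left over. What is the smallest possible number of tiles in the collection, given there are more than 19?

754

N − 19 must be a common multiple of 105 and 49.
105 = 3 × 5 × 7
49 = 7^2
LCM(105, 49) = 3 × 5 × 7^2 = 735.
Smallest N > 19 is LCM + 19 = 735 + 19 = 754.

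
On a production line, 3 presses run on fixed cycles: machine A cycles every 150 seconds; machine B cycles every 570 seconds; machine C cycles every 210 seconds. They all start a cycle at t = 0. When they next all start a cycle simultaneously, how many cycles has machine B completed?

35 cycles

The first common completion time is the LCM of the periods.
150 = 2 × 3 × 5^2
570 = 2 × 3 × 5 × 19
210 = 2 × 3 × 5 × 7
LCM(150, 570, 210) = 2 × 3 × 5^2 × 7 × 19 = 19950.
Cycles for period 570: 19950 / 570 = 35.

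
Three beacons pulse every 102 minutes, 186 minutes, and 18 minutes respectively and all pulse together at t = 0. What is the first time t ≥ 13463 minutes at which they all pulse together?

Joint pulses occur at multiples of LCM(102, 186, 18).
102 = 2 × 3 × 17
186 = 2 × 3 × 31
18 = 2 × 3^2
LCM(102, 186, 18) = 2 × 3^2 × 17 × 31 = 9486.
Smallest multiple of 9486 that is ≥ 13463: ⌈13463/9486⌉ × 9486 = 2 × 9486 = 18972.

18972 minutes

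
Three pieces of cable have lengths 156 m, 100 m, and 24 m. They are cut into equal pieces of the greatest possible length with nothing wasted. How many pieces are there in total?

Piece length = gcd(156, 100, 24).
156 = 2^2 × 3 × 13
100 = 2^2 × 5^2
24 = 2^3 × 3
gcd(156, 100, 24) = 2^2 = 4.
Total pieces = 156/4 + 100/4 + 24/4 = 39 + 25 + 6 = 70.

70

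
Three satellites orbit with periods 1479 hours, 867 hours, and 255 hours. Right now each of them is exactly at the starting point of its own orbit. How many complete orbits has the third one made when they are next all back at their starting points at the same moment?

493 orbits

The first common completion time is the LCM of the periods.
1479 = 3 × 17 × 29
867 = 3 × 17^2
255 = 3 × 5 × 17
LCM(1479, 867, 255) = 3 × 5 × 17^2 × 29 = 125715.
Orbits for period 255: 125715 / 255 = 493.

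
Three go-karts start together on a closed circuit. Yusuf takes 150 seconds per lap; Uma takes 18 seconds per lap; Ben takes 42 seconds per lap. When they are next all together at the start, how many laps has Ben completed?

75 laps

They are all back at their starting positions together after one LCM of the periods.
150 = 2 × 3 × 5^2
18 = 2 × 3^2
42 = 2 × 3 × 7
LCM(150, 18, 42) = 2 × 3^2 × 5^2 × 7 = 3150.
Laps for period 42: 3150 / 42 = 75.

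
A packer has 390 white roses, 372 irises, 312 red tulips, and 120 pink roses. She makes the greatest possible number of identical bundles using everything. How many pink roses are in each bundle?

Number of bundles = gcd(390, 372, 312, 120).
390 = 2 × 3 × 5 × 13
372 = 2^2 × 3 × 31
312 = 2^3 × 3 × 13
120 = 2^3 × 3 × 5
gcd(390, 372, 312, 120) = 2 × 3 = 6.
pink roses per bundle = 120 / 6 = 20.

20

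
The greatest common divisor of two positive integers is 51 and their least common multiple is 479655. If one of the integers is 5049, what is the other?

4845

For two integers, gcd × lcm = product, so the other is (51 × 479655) / 5049 = 24462405 / 5049 = 4845.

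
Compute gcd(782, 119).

782 = 2 × 17 × 23
119 = 7 × 17
gcd(782, 119) = 17.

17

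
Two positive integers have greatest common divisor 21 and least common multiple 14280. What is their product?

299880

For any two positive integers, gcd × lcm = product = 21 × 14280 = 299880.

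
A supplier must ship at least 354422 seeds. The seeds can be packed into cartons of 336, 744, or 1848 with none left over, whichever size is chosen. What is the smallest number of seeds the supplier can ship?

458304

The number of seeds must be a common multiple of 336, 744, and 1848, so a multiple of their LCM.
336 = 2^4 × 3 × 7
744 = 2^3 × 3 × 31
1848 = 2^3 × 3 × 7 × 11
LCM(336, 744, 1848) = 2^4 × 3 × 7 × 11 × 31 = 114576.
Smallest multiple of 114576 that is ≥ 354422: ⌈354422/114576⌉ × 114576 = 4 × 114576 = 458304.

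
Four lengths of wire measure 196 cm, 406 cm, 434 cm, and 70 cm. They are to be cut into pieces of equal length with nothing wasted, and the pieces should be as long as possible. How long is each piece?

Each piece length must divide every original length, so the longest possible is gcd(196, 406, 434, 70).
196 = 2^2 × 7^2
406 = 2 × 7 × 29
434 = 2 × 7 × 31
70 = 2 × 5 × 7
gcd(196, 406, 434, 70) = 2 × 7 = 14.

14 cm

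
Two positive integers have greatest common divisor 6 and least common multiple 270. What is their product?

1620

For any two positive integers, gcd × lcm = product = 6 × 270 = 1620.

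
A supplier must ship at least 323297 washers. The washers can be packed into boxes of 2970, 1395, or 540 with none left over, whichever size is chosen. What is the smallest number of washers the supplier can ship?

368280

The number of washers must be a common multiple of 2970, 1395, and 540, so a multiple of their LCM.
2970 = 2 × 3^3 × 5 × 11
1395 = 3^2 × 5 × 31
540 = 2^2 × 3^3 × 5
LCM(2970, 1395, 540) = 2^2 × 3^3 × 5 × 11 × 31 = 184140.
Smallest multiple of 184140 that is ≥ 323297: ⌈323297/184140⌉ × 184140 = 2 × 184140 = 368280.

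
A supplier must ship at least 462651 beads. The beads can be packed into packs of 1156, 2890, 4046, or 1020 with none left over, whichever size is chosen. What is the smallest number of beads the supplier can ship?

485520

The number of beads must be a common multiple of 1156, 2890, 4046, and 1020, so a multiple of their LCM.
1156 = 2^2 × 17^2
2890 = 2 × 5 × 17^2
4046 = 2 × 7 × 17^2
1020 = 2^2 × 3 × 5 × 17
LCM(1156, 2890, 4046, 1020) = 2^2 × 3 × 5 × 7 × 17^2 = 121380.
Smallest multiple of 121380 that is ≥ 462651: ⌈462651/121380⌉ × 121380 = 4 × 121380 = 485520.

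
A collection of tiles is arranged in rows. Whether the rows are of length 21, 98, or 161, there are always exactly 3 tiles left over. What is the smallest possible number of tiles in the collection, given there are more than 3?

N − 3 must be a common multiple of 21, 98, and 161.
21 = 3 × 7
98 = 2 × 7^2
161 = 7 × 23
LCM(21, 98, 161) = 2 × 3 × 7^2 × 23 = 6762.
Smallest N > 3 is LCM + 3 = 6762 + 3 = 6765.

6765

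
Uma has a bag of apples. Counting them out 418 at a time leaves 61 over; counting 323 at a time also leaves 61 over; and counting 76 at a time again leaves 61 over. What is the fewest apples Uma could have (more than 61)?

14273

N − 61 must be a common multiple of 418, 323, and 76.
418 = 2 × 11 × 19
323 = 17 × 19
76 = 2^2 × 19
LCM(418, 323, 76) = 2^2 × 11 × 17 × 19 = 14212.
Smallest N > 61 is LCM + 61 = 14212 + 61 = 14273.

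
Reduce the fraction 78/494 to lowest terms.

3/19

78 = 2 × 3 × 13
494 = 2 × 13 × 19
gcd(78, 494) = 2 × 13 = 26.
Divide numerator and denominator by 26: 78/494 = 3/19.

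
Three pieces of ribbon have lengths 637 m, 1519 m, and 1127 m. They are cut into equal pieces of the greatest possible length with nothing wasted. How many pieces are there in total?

Piece length = gcd(637, 1519, 1127).
637 = 7^2 × 13
1519 = 7^2 × 31
1127 = 7^2 × 23
gcd(637, 1519, 1127) = 7^2 = 49.
Total pieces = 637/49 + 1519/49 + 1127/49 = 13 + 31 + 23 = 67.

67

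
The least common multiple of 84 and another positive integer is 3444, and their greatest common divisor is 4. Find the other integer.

gcd × lcm = product of the two integers, so the other integer is (4 × 3444) / 84 = 164.

164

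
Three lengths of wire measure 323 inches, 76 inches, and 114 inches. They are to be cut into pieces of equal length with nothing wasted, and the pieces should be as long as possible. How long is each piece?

The greatest length dividing all of 323, 76, and 114 is their gcd.
323 = 17 × 19
76 = 2^2 × 19
114 = 2 × 3 × 19
gcd(323, 76, 114) = 19.

19 inches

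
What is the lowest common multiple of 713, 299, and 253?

101959

713 = 23 × 31
299 = 13 × 23
253 = 11 × 23
LCM(713, 299, 253) = 11 × 13 × 23 × 31 = 101959.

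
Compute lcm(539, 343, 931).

71687

539 = 7^2 × 11
343 = 7^3
931 = 7^2 × 19
LCM(539, 343, 931) = 7^3 × 11 × 19 = 71687.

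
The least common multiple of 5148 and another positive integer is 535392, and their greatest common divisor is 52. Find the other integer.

5408

gcd × lcm = product of the two integers, so the other integer is (52 × 535392) / 5148 = 5408.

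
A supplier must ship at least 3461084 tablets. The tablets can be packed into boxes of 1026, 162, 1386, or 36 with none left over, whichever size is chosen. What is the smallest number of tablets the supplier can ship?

The number of tablets must be a common multiple of 1026, 162, 1386, and 36, so a multiple of their LCM.
1026 = 2 × 3^3 × 19
162 = 2 × 3^4
1386 = 2 × 3^2 × 7 × 11
36 = 2^2 × 3^2
LCM(1026, 162, 1386, 36) = 2^2 × 3^4 × 7 × 11 × 19 = 474012.
Smallest multiple of 474012 that is ≥ 3461084: ⌈3461084/474012⌉ × 474012 = 8 × 474012 = 3792096.

3792096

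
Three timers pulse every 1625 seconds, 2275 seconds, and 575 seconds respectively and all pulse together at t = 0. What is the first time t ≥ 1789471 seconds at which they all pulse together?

Joint pulses occur at multiples of LCM(1625, 2275, 575).
1625 = 5^3 × 13
2275 = 5^2 × 7 × 13
575 = 5^2 × 23
LCM(1625, 2275, 575) = 5^3 × 7 × 13 × 23 = 261625.
Smallest multiple of 261625 that is ≥ 1789471: ⌈1789471/261625⌉ × 261625 = 7 × 261625 = 1831375.

1831375 seconds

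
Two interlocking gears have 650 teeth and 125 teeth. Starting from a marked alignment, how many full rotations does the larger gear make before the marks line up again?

5 rotations

They are all back at their starting positions together after one LCM of the periods.
650 = 2 × 5^2 × 13
125 = 5^3
LCM(650, 125) = 2 × 5^3 × 13 = 3250.
Rotations for period 650: 3250 / 650 = 5.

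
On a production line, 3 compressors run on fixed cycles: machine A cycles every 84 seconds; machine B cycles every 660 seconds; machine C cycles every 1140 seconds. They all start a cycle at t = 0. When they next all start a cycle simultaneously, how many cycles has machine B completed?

All finish a whole number of cycles simultaneously at t = LCM of the periods.
84 = 2^2 × 3 × 7
660 = 2^2 × 3 × 5 × 11
1140 = 2^2 × 3 × 5 × 19
LCM(84, 660, 1140) = 2^2 × 3 × 5 × 7 × 11 × 19 = 87780.
Cycles for period 660: 87780 / 660 = 133.

133 cycles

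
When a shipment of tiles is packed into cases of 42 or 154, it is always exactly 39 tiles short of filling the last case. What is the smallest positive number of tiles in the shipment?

Being 39 short of a full case of size k means N ≡ −39 (mod k), i.e. N + 39 is a multiple of each size.
42 = 2 × 3 × 7
154 = 2 × 7 × 11
LCM(42, 154) = 2 × 3 × 7 × 11 = 462.
Smallest positive N is 462 − 39 = 423.

423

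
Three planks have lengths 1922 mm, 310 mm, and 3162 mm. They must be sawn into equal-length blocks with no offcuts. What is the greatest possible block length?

62 mm

This is the greatest common divisor of 1922, 310, and 3162.
1922 = 2 × 31^2
310 = 2 × 5 × 31
3162 = 2 × 3 × 17 × 31
gcd(1922, 310, 3162) = 2 × 31 = 62.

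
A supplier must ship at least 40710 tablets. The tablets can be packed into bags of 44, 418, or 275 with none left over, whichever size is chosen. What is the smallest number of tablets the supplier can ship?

The number of tablets must be a common multiple of 44, 418, and 275, so a multiple of their LCM.
44 = 2^2 × 11
418 = 2 × 11 × 19
275 = 5^2 × 11
LCM(44, 418, 275) = 2^2 × 5^2 × 11 × 19 = 20900.
Smallest multiple of 20900 that is ≥ 40710: ⌈40710/20900⌉ × 20900 = 2 × 20900 = 41800.

41800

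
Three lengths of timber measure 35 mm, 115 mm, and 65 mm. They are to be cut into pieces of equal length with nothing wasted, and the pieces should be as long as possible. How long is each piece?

Each piece length must divide every original length, so the longest possible is gcd(35, 115, 65).
35 = 5 × 7
115 = 5 × 23
65 = 5 × 13
gcd(35, 115, 65) = 5.

5 mm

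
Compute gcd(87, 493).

87 = 3 × 29
493 = 17 × 29
gcd(87, 493) = 29.

29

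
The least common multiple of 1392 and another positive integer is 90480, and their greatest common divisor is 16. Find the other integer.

gcd × lcm = product of the two integers, so the other integer is (16 × 90480) / 1392 = 1040.

1040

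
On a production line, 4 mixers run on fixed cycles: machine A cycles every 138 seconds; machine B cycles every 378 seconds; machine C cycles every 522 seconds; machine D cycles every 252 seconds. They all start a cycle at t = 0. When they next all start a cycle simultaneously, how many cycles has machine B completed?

1334 cycles

The first common completion time is the LCM of the periods.
138 = 2 × 3 × 23
378 = 2 × 3^3 × 7
522 = 2 × 3^2 × 29
252 = 2^2 × 3^2 × 7
LCM(138, 378, 522, 252) = 2^2 × 3^3 × 7 × 23 × 29 = 504252.
Cycles for period 378: 504252 / 378 = 1334.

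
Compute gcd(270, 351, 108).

27

270 = 2 × 3^3 × 5
351 = 3^3 × 13
108 = 2^2 × 3^3
gcd(270, 351, 108) = 3^3 = 27.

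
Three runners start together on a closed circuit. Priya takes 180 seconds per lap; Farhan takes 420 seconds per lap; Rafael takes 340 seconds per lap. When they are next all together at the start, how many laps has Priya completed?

All finish a whole number of cycles simultaneously at t = LCM of the periods.
180 = 2^2 × 3^2 × 5
420 = 2^2 × 3 × 5 × 7
340 = 2^2 × 5 × 17
LCM(180, 420, 340) = 2^2 × 3^2 × 5 × 7 × 17 = 21420.
Laps for period 180: 21420 / 180 = 119.

119 laps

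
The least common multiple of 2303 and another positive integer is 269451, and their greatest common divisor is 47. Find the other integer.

5499

gcd × lcm = product of the two integers, so the other integer is (47 × 269451) / 2303 = 5499.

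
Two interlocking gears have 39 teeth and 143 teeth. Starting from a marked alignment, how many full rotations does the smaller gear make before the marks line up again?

They are all back at their starting positions together after one LCM of the periods.
39 = 3 × 13
143 = 11 × 13
LCM(39, 143) = 3 × 11 × 13 = 429.
Rotations for period 39: 429 / 39 = 11.

11 rotations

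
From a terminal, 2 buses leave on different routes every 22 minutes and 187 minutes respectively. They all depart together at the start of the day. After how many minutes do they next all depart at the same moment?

374 minutes

The first simultaneous occurrence is after LCM of the individual periods.
22 = 2 × 11
187 = 11 × 17
LCM(22, 187) = 2 × 11 × 17 = 374.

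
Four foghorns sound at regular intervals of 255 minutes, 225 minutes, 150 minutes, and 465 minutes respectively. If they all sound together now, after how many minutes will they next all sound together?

237150 minutes

We need the least common multiple of the intervals.
255 = 3 × 5 × 17
225 = 3^2 × 5^2
150 = 2 × 3 × 5^2
465 = 3 × 5 × 31
LCM(255, 225, 150, 465) = 2 × 3^2 × 5^2 × 17 × 31 = 237150.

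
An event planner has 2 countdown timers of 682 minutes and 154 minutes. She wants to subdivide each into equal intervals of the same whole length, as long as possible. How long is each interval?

By the Euclidean algorithm:
682 = 4 × 154 + 66
154 = 2 × 66 + 22
66 = 3 × 22 + 0
gcd(682, 154) = 22.

22 minutes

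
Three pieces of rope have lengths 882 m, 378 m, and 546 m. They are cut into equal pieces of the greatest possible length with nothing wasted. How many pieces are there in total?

Piece length = gcd(882, 378, 546).
882 = 2 × 3^2 × 7^2
378 = 2 × 3^3 × 7
546 = 2 × 3 × 7 × 13
gcd(882, 378, 546) = 2 × 3 × 7 = 42.
Total pieces = 882/42 + 378/42 + 546/42 = 21 + 9 + 13 = 43.

43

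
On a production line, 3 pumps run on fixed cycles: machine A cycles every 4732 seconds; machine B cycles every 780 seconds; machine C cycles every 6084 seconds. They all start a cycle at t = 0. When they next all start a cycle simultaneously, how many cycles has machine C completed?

35 cycles

They are all back at their starting positions together after one LCM of the periods.
4732 = 2^2 × 7 × 13^2
780 = 2^2 × 3 × 5 × 13
6084 = 2^2 × 3^2 × 13^2
LCM(4732, 780, 6084) = 2^2 × 3^2 × 5 × 7 × 13^2 = 212940.
Cycles for period 6084: 212940 / 6084 = 35.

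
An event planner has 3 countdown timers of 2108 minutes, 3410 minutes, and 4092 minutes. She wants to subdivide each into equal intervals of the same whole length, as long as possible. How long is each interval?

62 minutes

The interval must divide each timer length; the longest such is the gcd.
2108 = 2^2 × 17 × 31
3410 = 2 × 5 × 11 × 31
4092 = 2^2 × 3 × 11 × 31
gcd(2108, 3410, 4092) = 2 × 31 = 62.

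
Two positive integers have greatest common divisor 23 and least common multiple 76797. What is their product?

1766331

For any two positive integers, gcd × lcm = product = 23 × 76797 = 1766331.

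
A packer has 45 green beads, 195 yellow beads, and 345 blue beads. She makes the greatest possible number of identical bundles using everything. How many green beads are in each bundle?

3

Number of bundles = gcd(45, 195, 345).
45 = 3^2 × 5
195 = 3 × 5 × 13
345 = 3 × 5 × 23
gcd(45, 195, 345) = 3 × 5 = 15.
green beads per bundle = 45 / 15 = 3.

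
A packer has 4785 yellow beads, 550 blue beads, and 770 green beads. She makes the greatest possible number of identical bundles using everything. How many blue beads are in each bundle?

Number of bundles = gcd(4785, 550, 770).
4785 = 3 × 5 × 11 × 29
550 = 2 × 5^2 × 11
770 = 2 × 5 × 7 × 11
gcd(4785, 550, 770) = 5 × 11 = 55.
blue beads per bundle = 550 / 55 = 10.

10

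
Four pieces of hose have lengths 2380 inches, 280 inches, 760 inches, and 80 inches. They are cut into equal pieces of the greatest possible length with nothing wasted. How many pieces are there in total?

175

Piece length = gcd(2380, 280, 760, 80).
2380 = 2^2 × 5 × 7 × 17
280 = 2^3 × 5 × 7
760 = 2^3 × 5 × 19
80 = 2^4 × 5
gcd(2380, 280, 760, 80) = 2^2 × 5 = 20.
Total pieces = 2380/20 + 280/20 + 760/20 + 80/20 = 119 + 14 + 38 + 4 = 175.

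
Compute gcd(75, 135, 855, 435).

75 = 3 × 5^2
135 = 3^3 × 5
855 = 3^2 × 5 × 19
435 = 3 × 5 × 29
gcd(75, 135, 855, 435) = 3 × 5 = 15.

15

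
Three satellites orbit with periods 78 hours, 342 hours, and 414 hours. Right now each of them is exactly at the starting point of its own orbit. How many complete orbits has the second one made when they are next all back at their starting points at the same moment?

The first common completion time is the LCM of the periods.
78 = 2 × 3 × 13
342 = 2 × 3^2 × 19
414 = 2 × 3^2 × 23
LCM(78, 342, 414) = 2 × 3^2 × 13 × 19 × 23 = 102258.
Orbits for period 342: 102258 / 342 = 299.

299 orbits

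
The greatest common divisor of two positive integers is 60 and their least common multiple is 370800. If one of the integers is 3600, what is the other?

6180

For two integers, gcd × lcm = product, so the other is (60 × 370800) / 3600 = 22248000 / 3600 = 6180.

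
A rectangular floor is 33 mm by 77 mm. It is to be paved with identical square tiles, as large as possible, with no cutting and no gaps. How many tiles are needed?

Tile side = gcd(33, 77).
33 = 3 × 11
77 = 7 × 11
gcd(33, 77) = 11.
Tiles: (33/11) × (77/11) = 3 × 7 = 21.

21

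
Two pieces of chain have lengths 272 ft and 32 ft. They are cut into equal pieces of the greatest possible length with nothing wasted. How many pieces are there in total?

Piece length = gcd(272, 32).
272 = 2^4 × 17
32 = 2^5
gcd(272, 32) = 2^4 = 16.
Total pieces = 272/16 + 32/16 = 17 + 2 = 19.

19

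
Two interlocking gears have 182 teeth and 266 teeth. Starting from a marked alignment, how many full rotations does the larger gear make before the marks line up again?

All finish a whole number of cycles simultaneously at t = LCM of the periods.
182 = 2 × 7 × 13
266 = 2 × 7 × 19
LCM(182, 266) = 2 × 7 × 13 × 19 = 3458.
Rotations for period 266: 3458 / 266 = 13.

13 rotations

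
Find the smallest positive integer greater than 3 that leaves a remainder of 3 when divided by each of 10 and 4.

N − 3 must be a common multiple of 10 and 4.
10 = 2 × 5
4 = 2^2
LCM(10, 4) = 2^2 × 5 = 20.
Smallest N > 3 is LCM + 3 = 20 + 3 = 23.

23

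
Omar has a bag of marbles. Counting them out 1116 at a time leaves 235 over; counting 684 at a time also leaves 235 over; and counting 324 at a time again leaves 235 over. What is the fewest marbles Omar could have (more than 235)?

191071

N − 235 must be a common multiple of 1116, 684, and 324.
1116 = 2^2 × 3^2 × 31
684 = 2^2 × 3^2 × 19
324 = 2^2 × 3^4
LCM(1116, 684, 324) = 2^2 × 3^4 × 19 × 31 = 190836.
Smallest N > 235 is LCM + 235 = 190836 + 235 = 191071.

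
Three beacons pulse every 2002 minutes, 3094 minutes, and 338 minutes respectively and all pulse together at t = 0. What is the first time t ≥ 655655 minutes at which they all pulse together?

Joint pulses occur at multiples of LCM(2002, 3094, 338).
2002 = 2 × 7 × 11 × 13
3094 = 2 × 7 × 13 × 17
338 = 2 × 13^2
LCM(2002, 3094, 338) = 2 × 7 × 11 × 13^2 × 17 = 442442.
Smallest multiple of 442442 that is ≥ 655655: ⌈655655/442442⌉ × 442442 = 2 × 442442 = 884884.

884884 minutes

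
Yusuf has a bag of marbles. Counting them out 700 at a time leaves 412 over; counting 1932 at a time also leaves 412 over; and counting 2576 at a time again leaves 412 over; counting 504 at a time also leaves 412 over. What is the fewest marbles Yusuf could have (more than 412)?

N − 412 must be a common multiple of 700, 1932, 2576, and 504.
700 = 2^2 × 5^2 × 7
1932 = 2^2 × 3 × 7 × 23
2576 = 2^4 × 7 × 23
504 = 2^3 × 3^2 × 7
LCM(700, 1932, 2576, 504) = 2^4 × 3^2 × 5^2 × 7 × 23 = 579600.
Smallest N > 412 is LCM + 412 = 579600 + 412 = 580012.

580012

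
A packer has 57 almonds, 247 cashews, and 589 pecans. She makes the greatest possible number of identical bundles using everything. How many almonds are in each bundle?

3

Number of bundles = gcd(57, 247, 589).
57 = 3 × 19
247 = 13 × 19
589 = 19 × 31
gcd(57, 247, 589) = 19.
almonds per bundle = 57 / 19 = 3.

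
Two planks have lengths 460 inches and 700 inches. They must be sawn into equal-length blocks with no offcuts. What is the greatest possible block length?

The block length must divide every plank, so the greatest is gcd(460, 700).
460 = 2^2 × 5 × 23
700 = 2^2 × 5^2 × 7
gcd(460, 700) = 2^2 × 5 = 20.

20 inches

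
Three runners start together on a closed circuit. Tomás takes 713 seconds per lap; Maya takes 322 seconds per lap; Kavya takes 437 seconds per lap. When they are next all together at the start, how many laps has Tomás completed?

266 laps

The first common completion time is the LCM of the periods.
713 = 23 × 31
322 = 2 × 7 × 23
437 = 19 × 23
LCM(713, 322, 437) = 2 × 7 × 19 × 23 × 31 = 189658.
Laps for period 713: 189658 / 713 = 266.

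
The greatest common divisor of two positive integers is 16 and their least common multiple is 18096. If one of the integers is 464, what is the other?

624

For two integers, gcd × lcm = product, so the other is (16 × 18096) / 464 = 289536 / 464 = 624.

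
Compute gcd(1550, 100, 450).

1550 = 2 × 5^2 × 31
100 = 2^2 × 5^2
450 = 2 × 3^2 × 5^2
gcd(1550, 100, 450) = 2 × 5^2 = 50.

50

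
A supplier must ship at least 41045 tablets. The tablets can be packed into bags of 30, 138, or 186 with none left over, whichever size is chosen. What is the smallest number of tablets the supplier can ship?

The number of tablets must be a common multiple of 30, 138, and 186, so a multiple of their LCM.
30 = 2 × 3 × 5
138 = 2 × 3 × 23
186 = 2 × 3 × 31
LCM(30, 138, 186) = 2 × 3 × 5 × 23 × 31 = 21390.
Smallest multiple of 21390 that is ≥ 41045: ⌈41045/21390⌉ × 21390 = 2 × 21390 = 42780.

42780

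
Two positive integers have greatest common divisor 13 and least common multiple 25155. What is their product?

327015

For any two positive integers, gcd × lcm = product = 13 × 25155 = 327015.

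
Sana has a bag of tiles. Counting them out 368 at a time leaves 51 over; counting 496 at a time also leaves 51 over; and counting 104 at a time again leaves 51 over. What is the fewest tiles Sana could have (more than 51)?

N − 51 must be a common multiple of 368, 496, and 104.
368 = 2^4 × 23
496 = 2^4 × 31
104 = 2^3 × 13
LCM(368, 496, 104) = 2^4 × 13 × 23 × 31 = 148304.
Smallest N > 51 is LCM + 51 = 148304 + 51 = 148355.

148355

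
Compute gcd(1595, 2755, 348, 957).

29

1595 = 5 × 11 × 29
2755 = 5 × 19 × 29
348 = 2^2 × 3 × 29
957 = 3 × 11 × 29
gcd(1595, 2755, 348, 957) = 29.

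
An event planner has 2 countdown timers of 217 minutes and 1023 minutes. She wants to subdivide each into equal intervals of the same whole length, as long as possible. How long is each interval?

31 minutes

The interval must divide each timer length; the longest such is the gcd.
217 = 7 × 31
1023 = 3 × 11 × 31
gcd(217, 1023) = 31.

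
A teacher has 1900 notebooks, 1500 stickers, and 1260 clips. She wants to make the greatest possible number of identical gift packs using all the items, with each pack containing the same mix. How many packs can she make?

20 packs

The pack count must divide each quantity, so the greatest is gcd(1900, 1500, 1260).
1900 = 2^2 × 5^2 × 19
1500 = 2^2 × 3 × 5^3
1260 = 2^2 × 3^2 × 5 × 7
gcd(1900, 1500, 1260) = 2^2 × 5 = 20.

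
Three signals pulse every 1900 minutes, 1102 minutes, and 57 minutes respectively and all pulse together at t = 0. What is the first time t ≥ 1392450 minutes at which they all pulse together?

1487700 minutes

Joint pulses occur at multiples of LCM(1900, 1102, 57).
1900 = 2^2 × 5^2 × 19
1102 = 2 × 19 × 29
57 = 3 × 19
LCM(1900, 1102, 57) = 2^2 × 3 × 5^2 × 19 × 29 = 165300.
Smallest multiple of 165300 that is ≥ 1392450: ⌈1392450/165300⌉ × 165300 = 9 × 165300 = 1487700.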